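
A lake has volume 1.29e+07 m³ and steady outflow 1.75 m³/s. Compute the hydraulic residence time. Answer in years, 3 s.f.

0.234 yr

Q = 1.75 m³/s × 3.156e+07 s/yr = 5.523e+07 m³/yr.
Hydraulic residence time τ = V/Q = 1.29e+07/5.523e+07 = 0.2336 yr.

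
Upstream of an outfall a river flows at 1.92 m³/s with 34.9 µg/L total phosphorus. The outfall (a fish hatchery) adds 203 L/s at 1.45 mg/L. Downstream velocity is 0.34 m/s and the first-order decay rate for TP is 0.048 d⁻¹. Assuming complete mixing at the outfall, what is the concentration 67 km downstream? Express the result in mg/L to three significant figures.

0.153 mg/L

203 L/s = 0.203 m³/s.
34.9 µg/L = 0.0349 mg/L.
After complete mixing, C₀ = (0.203·1.45 + 1.92·0.0349) / 2.123 = 0.1702 mg/L.
Travel time t = 6.7e+04 m / 0.34 m/s = 1.971e+05 s = 2.281 d.
C = 0.1702·exp(−0.048·2.281) = 0.1702·0.8963 = 0.1526 mg/L.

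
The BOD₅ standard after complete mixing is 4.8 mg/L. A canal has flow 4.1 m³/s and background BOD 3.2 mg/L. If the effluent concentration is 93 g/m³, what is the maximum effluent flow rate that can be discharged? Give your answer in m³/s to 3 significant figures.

0.0744 m³/s

Mass balance at complete mixing: C_std·(Q_w + Q_r) = Q_w·C_e + Q_r·C_b.
Rearranging, Q_w = Q_r·(C_std − C_b)/(C_e − C_std) = 4.1·(4.8 − 3.2) / (93 − 4.8) = 0.07438 m³/s.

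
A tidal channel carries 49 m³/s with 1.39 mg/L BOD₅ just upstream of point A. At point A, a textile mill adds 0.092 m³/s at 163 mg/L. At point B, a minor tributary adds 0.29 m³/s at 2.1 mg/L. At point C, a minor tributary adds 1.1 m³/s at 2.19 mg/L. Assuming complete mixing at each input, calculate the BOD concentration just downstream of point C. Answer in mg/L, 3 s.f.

1.71 mg/L

After input A: C = (49·1.39 + 0.092·163) / 49.09 = 1.693 mg/L.
After input B: C = (49.09·1.693 + 0.29·2.1) / 49.38 = 1.695 mg/L.
After input C: C = (49.38·1.695 + 1.1·2.19) / 50.48 = 1.706 mg/L.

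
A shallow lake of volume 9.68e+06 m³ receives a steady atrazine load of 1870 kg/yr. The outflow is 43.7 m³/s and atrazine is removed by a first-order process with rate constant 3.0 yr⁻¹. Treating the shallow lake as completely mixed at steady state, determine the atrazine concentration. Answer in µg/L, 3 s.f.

Outflow Q = 43.7 m³/s × 3.156e+07 s/yr = 1.379e+09 m³/yr.
Steady-state CSTR mass balance: W = Q·C + k·V·C, so C = W/(Q + kV).
Q + kV = 1.379e+09 + 3.0·9.68e+06 = 1.408e+09 m³/yr.
C = 1870/1.408e+09 = 1.328e-06 kg/m³ = 0.001328 mg/L = 1.328 µg/L.

1.33 µg/L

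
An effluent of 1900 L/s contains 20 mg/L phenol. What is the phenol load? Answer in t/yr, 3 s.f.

1200 t/yr

1900 L/s = 1.9 m³/s.
Mass flux = Q·C = 1.9 m³/s × 20 g/m³ = 38 g/s.
= 38 g/s × 31.56 = 1199 t/yr.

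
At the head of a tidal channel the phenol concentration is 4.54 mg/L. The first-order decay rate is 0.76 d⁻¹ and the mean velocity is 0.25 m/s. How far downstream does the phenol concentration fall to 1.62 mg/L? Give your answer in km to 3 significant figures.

From C = C₀·e^(−kt), t = ln(C₀/C)/k = ln(4.54/1.62)/0.76 = 1.031/0.76 = 1.356 d.
Distance = v·t = 0.25 m/s × 1.172e+05 s = 2.929e+04 m = 29.29 km.

29.3 km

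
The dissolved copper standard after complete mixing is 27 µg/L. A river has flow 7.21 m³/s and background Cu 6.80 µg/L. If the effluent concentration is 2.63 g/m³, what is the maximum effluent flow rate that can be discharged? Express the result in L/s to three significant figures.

6.80 µg/L = 0.0068 mg/L.
27 µg/L = 0.027 mg/L.
Mass balance at complete mixing: C_std·(Q_w + Q_r) = Q_w·C_e + Q_r·C_b.
Rearranging, Q_w = Q_r·(C_std − C_b)/(C_e − C_std) = 7.21·(0.027 − 0.0068) / (2.63 − 0.027) = 0.05595 m³/s.
= 55.95 L/s.

56.0 L/s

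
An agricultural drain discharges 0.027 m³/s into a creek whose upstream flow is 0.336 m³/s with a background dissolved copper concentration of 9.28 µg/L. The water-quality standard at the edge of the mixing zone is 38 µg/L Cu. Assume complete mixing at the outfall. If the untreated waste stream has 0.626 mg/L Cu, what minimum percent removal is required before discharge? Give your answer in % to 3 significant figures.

36.8 %

9.28 µg/L = 0.00928 mg/L.
38 µg/L = 0.038 mg/L.
Mass balance: 0.038·0.363 = 0.027·Cₑ + 0.336·0.00928.
Cₑ = (0.01379 − 0.003118) / 0.027 = 0.3954 mg/L.
Required removal = 1 − 0.3954/0.626 = 36.84 %.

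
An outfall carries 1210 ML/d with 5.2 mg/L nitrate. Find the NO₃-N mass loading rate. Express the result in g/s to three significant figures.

1210 ML/d = 14 m³/s.
Mass flux = Q·C = 14 m³/s × 5.2 g/m³ = 72.82 g/s.

72.8 g/s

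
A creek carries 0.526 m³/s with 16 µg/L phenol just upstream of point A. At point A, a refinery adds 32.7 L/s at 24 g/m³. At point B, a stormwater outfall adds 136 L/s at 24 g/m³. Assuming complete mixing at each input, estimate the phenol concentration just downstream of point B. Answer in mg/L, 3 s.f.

16 µg/L = 0.016 mg/L.
32.7 L/s = 0.0327 m³/s.
After input A: C = (0.526·0.016 + 0.0327·24) / 0.5587 = 1.42 mg/L.
136 L/s = 0.136 m³/s.
After input B: C = (0.5587·1.42 + 0.136·24) / 0.6947 = 5.84 mg/L.

5.84 mg/L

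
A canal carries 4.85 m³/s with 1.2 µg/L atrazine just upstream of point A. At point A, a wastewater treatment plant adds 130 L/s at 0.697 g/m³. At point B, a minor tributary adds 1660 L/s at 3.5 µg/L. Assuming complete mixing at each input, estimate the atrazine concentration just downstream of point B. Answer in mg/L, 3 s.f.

0.0154 mg/L

1.2 µg/L = 0.0012 mg/L.
130 L/s = 0.13 m³/s.
After input A: C = (4.85·0.0012 + 0.13·0.697) / 4.98 = 0.01936 mg/L.
1660 L/s = 1.66 m³/s.
3.5 µg/L = 0.0035 mg/L.
After input B: C = (4.98·0.01936 + 1.66·0.0035) / 6.64 = 0.0154 mg/L.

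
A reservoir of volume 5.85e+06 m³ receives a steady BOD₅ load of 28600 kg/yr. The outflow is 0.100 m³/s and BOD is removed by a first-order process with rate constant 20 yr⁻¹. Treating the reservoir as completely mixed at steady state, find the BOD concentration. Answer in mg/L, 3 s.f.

0.238 mg/L

Outflow Q = 0.100 m³/s × 3.156e+07 s/yr = 3.156e+06 m³/yr.
Steady-state CSTR mass balance: W = Q·C + k·V·C, so C = W/(Q + kV).
Q + kV = 3.156e+06 + 20·5.85e+06 = 1.202e+08 m³/yr.
C = 28600/1.202e+08 = 0.000238 kg/m³ = 0.238 mg/L.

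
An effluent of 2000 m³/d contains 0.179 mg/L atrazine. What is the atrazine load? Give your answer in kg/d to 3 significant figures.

2000 m³/d = 0.02315 m³/s.
Mass flux = Q·C = 0.02315 m³/s × 0.179 g/m³ = 0.004144 g/s.
= 0.004144 g/s × 86.4 = 0.358 kg/d.

0.358 kg/d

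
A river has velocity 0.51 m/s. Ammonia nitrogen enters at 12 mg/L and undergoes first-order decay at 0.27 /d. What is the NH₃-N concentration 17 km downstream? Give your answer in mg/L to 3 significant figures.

10.8 mg/L

Travel time t = 17 km / 0.51 m/s = 1.7e+04/0.51 = 3.333e+04 s = 0.3858 d.
First-order decay: C = 12·exp(−0.27·0.3858) = 12·0.9011 = 10.81 mg/L.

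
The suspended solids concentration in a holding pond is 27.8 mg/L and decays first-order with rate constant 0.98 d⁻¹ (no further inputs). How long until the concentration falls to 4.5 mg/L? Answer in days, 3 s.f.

1.86 d

t = ln(C₀/C)/k = ln(27.8/4.5)/0.98 = 1.821/0.98 = 1.858 d.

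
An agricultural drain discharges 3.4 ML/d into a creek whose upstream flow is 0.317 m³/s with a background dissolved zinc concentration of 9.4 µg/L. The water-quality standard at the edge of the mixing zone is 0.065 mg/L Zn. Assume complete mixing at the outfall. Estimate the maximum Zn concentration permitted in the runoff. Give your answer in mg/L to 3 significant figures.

3.4 ML/d = 0.03935 m³/s.
9.4 µg/L = 0.0094 mg/L.
Mass balance: 0.065·0.3564 = 0.03935·Cₑ + 0.317·0.0094.
Cₑ = (0.02316 − 0.00298) / 0.03935 = 0.5129 mg/L.

0.513 mg/L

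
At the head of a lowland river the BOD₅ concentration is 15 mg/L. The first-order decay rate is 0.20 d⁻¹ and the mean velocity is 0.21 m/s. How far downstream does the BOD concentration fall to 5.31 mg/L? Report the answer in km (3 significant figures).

94.2 km

From C = C₀·e^(−kt), t = ln(C₀/C)/k = ln(15/5.31)/0.20 = 1.038/0.20 = 5.192 d.
Distance = v·t = 0.21 m/s × 4.486e+05 s = 9.421e+04 m = 94.21 km.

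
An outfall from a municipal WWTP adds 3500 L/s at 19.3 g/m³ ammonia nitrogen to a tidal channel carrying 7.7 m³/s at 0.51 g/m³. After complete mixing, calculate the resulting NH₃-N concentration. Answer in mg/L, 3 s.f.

6.38 mg/L

3500 L/s = 3.5 m³/s.
Flow-weighted mixing gives C = (3.5·19.3 + 7.7·0.51) / (3.5 + 7.7) = 71.48/11.2 = 6.382 mg/L.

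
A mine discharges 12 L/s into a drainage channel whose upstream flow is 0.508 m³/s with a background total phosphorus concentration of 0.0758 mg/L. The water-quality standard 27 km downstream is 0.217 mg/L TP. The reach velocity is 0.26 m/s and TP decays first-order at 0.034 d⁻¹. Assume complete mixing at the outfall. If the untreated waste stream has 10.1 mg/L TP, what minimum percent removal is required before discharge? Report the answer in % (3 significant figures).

34.8 %

12 L/s = 0.012 m³/s.
Travel time to the compliance point: t = 2.7e+04/0.26 = 1.038e+05 s = 1.202 d; decay factor exp(−0.034·1.202) = 0.96.
So the concentration just after mixing may be at most 0.217/0.96 = 0.2261 mg/L.
Mass balance: 0.2261·0.52 = 0.012·Cₑ + 0.508·0.0758.
Cₑ = (0.1175 − 0.03851) / 0.012 = 6.587 mg/L.
Required removal = 1 − 6.587/10.1 = 34.79 %.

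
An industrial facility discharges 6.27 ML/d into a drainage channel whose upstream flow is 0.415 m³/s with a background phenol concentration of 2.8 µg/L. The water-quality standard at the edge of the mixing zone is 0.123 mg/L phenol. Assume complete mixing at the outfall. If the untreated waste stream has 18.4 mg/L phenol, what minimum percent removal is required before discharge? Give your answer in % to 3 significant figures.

6.27 ML/d = 0.07257 m³/s.
2.8 µg/L = 0.0028 mg/L.
Mass balance: 0.123·0.4876 = 0.07257·Cₑ + 0.415·0.0028.
Cₑ = (0.05997 − 0.001162) / 0.07257 = 0.8104 mg/L.
Required removal = 1 − 0.8104/18.4 = 95.6 %.

95.6 %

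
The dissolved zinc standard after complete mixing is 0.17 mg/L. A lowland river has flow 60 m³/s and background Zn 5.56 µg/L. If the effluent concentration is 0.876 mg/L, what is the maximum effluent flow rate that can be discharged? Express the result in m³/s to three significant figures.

14.0 m³/s

5.56 µg/L = 0.00556 mg/L.
Mass balance at complete mixing: C_std·(Q_w + Q_r) = Q_w·C_e + Q_r·C_b.
Rearranging, Q_w = Q_r·(C_std − C_b)/(C_e − C_std) = 60·(0.17 − 0.00556) / (0.876 − 0.17) = 13.98 m³/s.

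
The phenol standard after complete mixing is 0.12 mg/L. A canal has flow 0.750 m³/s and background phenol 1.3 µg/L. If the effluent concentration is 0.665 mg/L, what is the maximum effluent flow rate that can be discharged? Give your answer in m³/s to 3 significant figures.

1.3 µg/L = 0.0013 mg/L.
Mass balance at complete mixing: C_std·(Q_w + Q_r) = Q_w·C_e + Q_r·C_b.
Rearranging, Q_w = Q_r·(C_std − C_b)/(C_e − C_std) = 0.750·(0.12 − 0.0013) / (0.665 − 0.12) = 0.1633 m³/s.

0.163 m³/s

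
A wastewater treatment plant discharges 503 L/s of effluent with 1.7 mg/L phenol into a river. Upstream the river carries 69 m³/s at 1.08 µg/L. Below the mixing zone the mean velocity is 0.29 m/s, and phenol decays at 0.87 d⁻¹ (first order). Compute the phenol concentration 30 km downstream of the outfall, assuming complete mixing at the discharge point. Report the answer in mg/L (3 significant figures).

503 L/s = 0.503 m³/s.
1.08 µg/L = 0.00108 mg/L.
After complete mixing, C₀ = (0.503·1.7 + 69·0.00108) / 69.5 = 0.01338 mg/L.
Travel time t = 3e+04 m / 0.29 m/s = 1.034e+05 s = 1.197 d.
C = 0.01338·exp(−0.87·1.197) = 0.01338·0.3529 = 0.00472 mg/L.

0.00472 mg/L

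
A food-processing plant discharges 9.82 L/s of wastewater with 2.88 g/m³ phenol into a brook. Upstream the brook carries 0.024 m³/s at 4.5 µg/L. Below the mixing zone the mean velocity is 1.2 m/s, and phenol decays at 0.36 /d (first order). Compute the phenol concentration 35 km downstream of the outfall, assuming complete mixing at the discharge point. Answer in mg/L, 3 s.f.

9.82 L/s = 0.00982 m³/s.
4.5 µg/L = 0.0045 mg/L.
After complete mixing, C₀ = (0.00982·2.88 + 0.024·0.0045) / 0.03382 = 0.8394 mg/L.
Travel time t = 3.5e+04 m / 1.2 m/s = 2.917e+04 s = 0.3376 d.
C = 0.8394·exp(−0.36·0.3376) = 0.8394·0.8856 = 0.7434 mg/L.

0.743 mg/L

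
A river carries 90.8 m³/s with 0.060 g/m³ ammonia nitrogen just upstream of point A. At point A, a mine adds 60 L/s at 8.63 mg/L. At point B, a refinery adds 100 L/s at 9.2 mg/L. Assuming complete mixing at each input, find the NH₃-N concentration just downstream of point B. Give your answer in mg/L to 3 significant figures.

60 L/s = 0.06 m³/s.
After input A: C = (90.8·0.06 + 0.06·8.63) / 90.86 = 0.06566 mg/L.
100 L/s = 0.1 m³/s.
After input B: C = (90.86·0.06566 + 0.1·9.2) / 90.96 = 0.0757 mg/L.

0.0757 mg/L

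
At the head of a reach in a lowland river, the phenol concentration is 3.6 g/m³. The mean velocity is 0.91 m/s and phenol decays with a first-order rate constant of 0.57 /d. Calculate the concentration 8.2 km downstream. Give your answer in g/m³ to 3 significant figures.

Travel time t = 8.2 km / 0.91 m/s = 8200/0.91 = 9011 s = 0.1043 d.
First-order decay: C = 3.6·exp(−0.57·0.1043) = 3.6·0.9423 = 3.392 g/m³.

3.39 g/m³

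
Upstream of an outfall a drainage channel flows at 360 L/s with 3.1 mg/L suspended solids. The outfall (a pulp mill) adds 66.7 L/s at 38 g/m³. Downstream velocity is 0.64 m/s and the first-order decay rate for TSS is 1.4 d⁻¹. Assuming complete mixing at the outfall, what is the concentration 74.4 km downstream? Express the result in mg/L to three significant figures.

1.30 mg/L

66.7 L/s = 0.0667 m³/s.
360 L/s = 0.36 m³/s.
After complete mixing, C₀ = (0.0667·38 + 0.36·3.1) / 0.4267 = 8.555 mg/L.
Travel time t = 7.44e+04 m / 0.64 m/s = 1.162e+05 s = 1.345 d.
C = 8.555·exp(−1.4·1.345) = 8.555·0.152 = 1.301 mg/L.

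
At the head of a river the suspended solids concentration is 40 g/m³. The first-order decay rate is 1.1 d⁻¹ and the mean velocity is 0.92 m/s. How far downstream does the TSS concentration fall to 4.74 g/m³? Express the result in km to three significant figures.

154 km

From C = C₀·e^(−kt), t = ln(C₀/C)/k = ln(40/4.74)/1.1 = 2.133/1.1 = 1.939 d.
Distance = v·t = 0.92 m/s × 1.675e+05 s = 1.541e+05 m = 154.1 km.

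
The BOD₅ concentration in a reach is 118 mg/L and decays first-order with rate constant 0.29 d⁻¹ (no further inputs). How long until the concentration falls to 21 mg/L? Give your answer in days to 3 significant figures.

5.95 d

t = ln(C₀/C)/k = ln(118/21)/0.29 = 1.726/0.29 = 5.952 d.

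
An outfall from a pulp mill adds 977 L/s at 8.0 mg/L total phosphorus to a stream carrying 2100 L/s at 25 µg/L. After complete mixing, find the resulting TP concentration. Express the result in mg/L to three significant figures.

977 L/s = 0.977 m³/s.
2100 L/s = 2.1 m³/s.
25 µg/L = 0.025 mg/L.
By mass balance at complete mixing, C = (0.977·8 + 2.1·0.025) / (0.977 + 2.1) = 7.869/3.077 = 2.557 mg/L.

2.56 mg/L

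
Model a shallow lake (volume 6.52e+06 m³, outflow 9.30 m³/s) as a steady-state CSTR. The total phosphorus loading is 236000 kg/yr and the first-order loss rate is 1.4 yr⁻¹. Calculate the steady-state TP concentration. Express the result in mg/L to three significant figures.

0.780 mg/L

Outflow Q = 9.30 m³/s × 3.156e+07 s/yr = 2.935e+08 m³/yr.
Steady-state CSTR mass balance: W = Q·C + k·V·C, so C = W/(Q + kV).
Q + kV = 2.935e+08 + 1.4·6.52e+06 = 3.026e+08 m³/yr.
C = 236000/3.026e+08 = 0.0007799 kg/m³ = 0.7799 mg/L.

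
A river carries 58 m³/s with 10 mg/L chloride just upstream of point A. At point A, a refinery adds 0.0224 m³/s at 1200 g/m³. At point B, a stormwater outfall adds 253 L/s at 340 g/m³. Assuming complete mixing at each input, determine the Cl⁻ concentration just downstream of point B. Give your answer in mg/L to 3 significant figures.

After input A: C = (58·10 + 0.0224·1200) / 58.02 = 10.46 mg/L.
253 L/s = 0.253 m³/s.
After input B: C = (58.02·10.46 + 0.253·340) / 58.28 = 11.89 mg/L.

11.9 mg/L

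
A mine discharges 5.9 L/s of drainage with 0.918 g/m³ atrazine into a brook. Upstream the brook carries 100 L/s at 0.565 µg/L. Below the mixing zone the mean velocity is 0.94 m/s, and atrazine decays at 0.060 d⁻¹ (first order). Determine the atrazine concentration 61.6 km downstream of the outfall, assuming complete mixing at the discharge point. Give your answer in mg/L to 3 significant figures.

0.0494 mg/L

5.9 L/s = 0.0059 m³/s.
100 L/s = 0.1 m³/s.
0.565 µg/L = 0.000565 mg/L.
After complete mixing, C₀ = (0.0059·0.918 + 0.1·0.000565) / 0.1059 = 0.05168 mg/L.
Travel time t = 6.16e+04 m / 0.94 m/s = 6.553e+04 s = 0.7585 d.
C = 0.05168·exp(−0.060·0.7585) = 0.05168·0.9555 = 0.04938 mg/L.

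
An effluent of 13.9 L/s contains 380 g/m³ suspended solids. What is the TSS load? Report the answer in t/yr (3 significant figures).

167 t/yr

13.9 L/s = 0.0139 m³/s.
Mass flux = Q·C = 0.0139 m³/s × 380 g/m³ = 5.282 g/s.
= 5.282 g/s × 31.56 = 166.7 t/yr.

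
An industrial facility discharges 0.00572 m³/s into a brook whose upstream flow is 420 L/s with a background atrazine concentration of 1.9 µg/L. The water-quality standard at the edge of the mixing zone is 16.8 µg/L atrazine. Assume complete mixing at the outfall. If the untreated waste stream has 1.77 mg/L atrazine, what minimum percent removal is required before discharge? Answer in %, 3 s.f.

420 L/s = 0.42 m³/s.
1.9 µg/L = 0.0019 mg/L.
16.8 µg/L = 0.0168 mg/L.
Mass balance: 0.0168·0.4257 = 0.00572·Cₑ + 0.42·0.0019.
Cₑ = (0.007152 − 0.000798) / 0.00572 = 1.111 mg/L.
Required removal = 1 − 1.111/1.77 = 37.24 %.

37.2 %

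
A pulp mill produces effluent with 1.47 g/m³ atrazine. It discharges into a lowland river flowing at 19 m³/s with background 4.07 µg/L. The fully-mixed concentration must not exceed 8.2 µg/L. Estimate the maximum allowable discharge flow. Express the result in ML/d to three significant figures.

4.07 µg/L = 0.00407 mg/L.
8.2 µg/L = 0.0082 mg/L.
Mass balance at complete mixing: C_std·(Q_w + Q_r) = Q_w·C_e + Q_r·C_b.
Rearranging, Q_w = Q_r·(C_std − C_b)/(C_e − C_std) = 19·(0.0082 − 0.00407) / (1.47 − 0.0082) = 0.05368 m³/s.
= 4.638 ML/d.

4.64 ML/d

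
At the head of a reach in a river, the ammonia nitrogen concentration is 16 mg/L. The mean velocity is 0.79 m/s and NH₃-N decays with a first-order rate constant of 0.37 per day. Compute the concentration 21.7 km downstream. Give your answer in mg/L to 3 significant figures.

14.2 mg/L

Travel time t = 21.7 km / 0.79 m/s = 2.17e+04/0.79 = 2.747e+04 s = 0.3179 d.
First-order decay: C = 16·exp(−0.37·0.3179) = 16·0.889 = 14.22 mg/L.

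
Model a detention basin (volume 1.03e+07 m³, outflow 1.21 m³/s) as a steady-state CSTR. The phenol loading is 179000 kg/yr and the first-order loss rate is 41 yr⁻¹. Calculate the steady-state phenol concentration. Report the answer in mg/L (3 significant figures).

Outflow Q = 1.21 m³/s × 3.156e+07 s/yr = 3.818e+07 m³/yr.
Steady-state CSTR mass balance: W = Q·C + k·V·C, so C = W/(Q + kV).
Q + kV = 3.818e+07 + 41·1.03e+07 = 4.605e+08 m³/yr.
C = 179000/4.605e+08 = 0.0003887 kg/m³ = 0.3887 mg/L.

0.389 mg/L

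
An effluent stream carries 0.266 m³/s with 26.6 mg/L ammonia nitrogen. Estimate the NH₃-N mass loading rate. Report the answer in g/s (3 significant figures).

Mass flux = Q·C = 0.266 m³/s × 26.6 g/m³ = 7.076 g/s.

7.08 g/s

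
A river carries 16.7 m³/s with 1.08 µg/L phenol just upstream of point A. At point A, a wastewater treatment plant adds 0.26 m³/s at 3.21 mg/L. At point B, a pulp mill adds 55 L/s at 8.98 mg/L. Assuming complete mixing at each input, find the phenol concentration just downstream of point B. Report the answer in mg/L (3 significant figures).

0.0791 mg/L

1.08 µg/L = 0.00108 mg/L.
After input A: C = (16.7·0.00108 + 0.26·3.21) / 16.96 = 0.05027 mg/L.
55 L/s = 0.055 m³/s.
After input B: C = (16.96·0.05027 + 0.055·8.98) / 17.02 = 0.07914 mg/L.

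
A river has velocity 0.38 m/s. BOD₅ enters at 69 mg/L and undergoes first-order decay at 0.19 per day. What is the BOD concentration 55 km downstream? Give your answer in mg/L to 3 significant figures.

50.2 mg/L

Travel time t = 55 km / 0.38 m/s = 5.5e+04/0.38 = 1.447e+05 s = 1.675 d.
First-order decay: C = 69·exp(−0.19·1.675) = 69·0.7274 = 50.19 mg/L.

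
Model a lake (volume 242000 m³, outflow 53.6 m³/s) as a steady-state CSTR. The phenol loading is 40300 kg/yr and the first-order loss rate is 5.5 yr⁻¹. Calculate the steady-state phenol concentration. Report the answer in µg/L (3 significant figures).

23.8 µg/L

Outflow Q = 53.6 m³/s × 3.156e+07 s/yr = 1.691e+09 m³/yr.
Steady-state CSTR mass balance: W = Q·C + k·V·C, so C = W/(Q + kV).
Q + kV = 1.691e+09 + 5.5·242000 = 1.693e+09 m³/yr.
C = 40300/1.693e+09 = 2.381e-05 kg/m³ = 0.02381 mg/L = 23.81 µg/L.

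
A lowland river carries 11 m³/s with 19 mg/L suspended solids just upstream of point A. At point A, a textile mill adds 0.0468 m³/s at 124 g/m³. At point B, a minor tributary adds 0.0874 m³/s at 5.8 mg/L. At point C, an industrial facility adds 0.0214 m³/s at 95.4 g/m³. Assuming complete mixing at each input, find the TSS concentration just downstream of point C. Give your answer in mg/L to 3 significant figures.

19.5 mg/L

After input A: C = (11·19 + 0.0468·124) / 11.05 = 19.44 mg/L.
After input B: C = (11.05·19.44 + 0.0874·5.8) / 11.13 = 19.34 mg/L.
After input C: C = (11.13·19.34 + 0.0214·95.4) / 11.16 = 19.48 mg/L.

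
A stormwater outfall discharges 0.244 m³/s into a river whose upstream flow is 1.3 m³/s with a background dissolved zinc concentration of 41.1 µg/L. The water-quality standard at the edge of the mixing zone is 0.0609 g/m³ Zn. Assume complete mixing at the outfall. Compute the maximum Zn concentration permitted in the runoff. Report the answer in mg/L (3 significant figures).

0.166 mg/L

41.1 µg/L = 0.0411 mg/L.
Mass balance: 0.0609·1.544 = 0.244·Cₑ + 1.3·0.0411.
Cₑ = (0.09403 − 0.05343) / 0.244 = 0.1664 mg/L.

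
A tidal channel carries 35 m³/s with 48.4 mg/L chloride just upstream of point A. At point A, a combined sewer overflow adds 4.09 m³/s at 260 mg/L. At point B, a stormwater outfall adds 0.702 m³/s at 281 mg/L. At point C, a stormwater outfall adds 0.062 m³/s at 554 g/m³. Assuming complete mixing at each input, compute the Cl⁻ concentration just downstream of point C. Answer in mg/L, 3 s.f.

After input A: C = (35·48.4 + 4.09·260) / 39.09 = 70.54 mg/L.
After input B: C = (39.09·70.54 + 0.702·281) / 39.79 = 74.25 mg/L.
After input C: C = (39.79·74.25 + 0.062·554) / 39.85 = 75 mg/L.

75.0 mg/L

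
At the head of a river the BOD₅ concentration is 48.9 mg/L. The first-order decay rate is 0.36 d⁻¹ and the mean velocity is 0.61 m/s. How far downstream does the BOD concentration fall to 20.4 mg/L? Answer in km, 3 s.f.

From C = C₀·e^(−kt), t = ln(C₀/C)/k = ln(48.9/20.4)/0.36 = 0.8742/0.36 = 2.428 d.
Distance = v·t = 0.61 m/s × 2.098e+05 s = 1.28e+05 m = 128 km.

128 km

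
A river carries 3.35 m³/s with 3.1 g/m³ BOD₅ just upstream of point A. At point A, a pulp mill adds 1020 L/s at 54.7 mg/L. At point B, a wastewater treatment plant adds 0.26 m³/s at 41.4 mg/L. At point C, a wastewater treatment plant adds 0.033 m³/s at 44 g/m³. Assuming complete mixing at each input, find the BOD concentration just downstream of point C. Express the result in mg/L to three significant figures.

16.8 mg/L

1020 L/s = 1.02 m³/s.
After input A: C = (3.35·3.1 + 1.02·54.7) / 4.37 = 15.14 mg/L.
After input B: C = (4.37·15.14 + 0.26·41.4) / 4.63 = 16.62 mg/L.
After input C: C = (4.63·16.62 + 0.033·44) / 4.663 = 16.81 mg/L.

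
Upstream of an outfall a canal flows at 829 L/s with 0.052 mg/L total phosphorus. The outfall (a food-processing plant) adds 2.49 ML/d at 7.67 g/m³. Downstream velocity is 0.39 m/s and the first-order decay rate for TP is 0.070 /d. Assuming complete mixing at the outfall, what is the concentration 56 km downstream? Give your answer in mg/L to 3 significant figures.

2.49 ML/d = 0.02882 m³/s.
829 L/s = 0.829 m³/s.
After complete mixing, C₀ = (0.02882·7.67 + 0.829·0.052) / 0.8578 = 0.3079 mg/L.
Travel time t = 5.6e+04 m / 0.39 m/s = 1.436e+05 s = 1.662 d.
C = 0.3079·exp(−0.070·1.662) = 0.3079·0.8902 = 0.2741 mg/L.

0.274 mg/L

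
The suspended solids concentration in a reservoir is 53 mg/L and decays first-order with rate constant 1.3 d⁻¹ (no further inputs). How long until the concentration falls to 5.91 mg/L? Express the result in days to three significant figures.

t = ln(C₀/C)/k = ln(53/5.91)/1.3 = 2.194/1.3 = 1.687 d.

1.69 d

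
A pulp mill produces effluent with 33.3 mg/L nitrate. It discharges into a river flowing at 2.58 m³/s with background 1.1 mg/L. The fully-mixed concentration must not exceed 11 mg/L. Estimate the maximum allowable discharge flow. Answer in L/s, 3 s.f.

1150 L/s

Mass balance at complete mixing: C_std·(Q_w + Q_r) = Q_w·C_e + Q_r·C_b.
Rearranging, Q_w = Q_r·(C_std − C_b)/(C_e − C_std) = 2.58·(11 − 1.1) / (33.3 − 11) = 1.145 m³/s.
= 1145 L/s.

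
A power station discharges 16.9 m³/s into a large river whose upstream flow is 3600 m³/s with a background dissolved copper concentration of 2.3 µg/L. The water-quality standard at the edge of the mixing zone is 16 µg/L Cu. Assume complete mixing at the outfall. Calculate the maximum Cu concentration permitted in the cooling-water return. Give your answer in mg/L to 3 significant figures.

2.3 µg/L = 0.0023 mg/L.
16 µg/L = 0.016 mg/L.
Mass balance: 0.016·3617 = 16.9·Cₑ + 3600·0.0023.
Cₑ = (57.87 − 8.28) / 16.9 = 2.934 mg/L.

2.93 mg/L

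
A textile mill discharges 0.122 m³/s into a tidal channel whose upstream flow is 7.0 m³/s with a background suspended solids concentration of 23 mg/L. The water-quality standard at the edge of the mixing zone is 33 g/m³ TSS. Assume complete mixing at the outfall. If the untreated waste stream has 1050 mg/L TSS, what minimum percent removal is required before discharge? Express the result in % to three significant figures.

Mass balance: 33·7.122 = 0.122·Cₑ + 7·23.
Cₑ = (235 − 161) / 0.122 = 606.8 mg/L.
Required removal = 1 − 606.8/1050 = 42.21 %.

42.2 %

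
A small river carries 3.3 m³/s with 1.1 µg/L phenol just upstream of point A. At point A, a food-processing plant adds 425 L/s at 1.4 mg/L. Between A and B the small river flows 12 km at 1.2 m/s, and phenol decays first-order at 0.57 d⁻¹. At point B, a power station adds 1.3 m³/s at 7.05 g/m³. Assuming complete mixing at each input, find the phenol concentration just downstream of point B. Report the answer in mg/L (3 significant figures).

1.94 mg/L

1.1 µg/L = 0.0011 mg/L.
425 L/s = 0.425 m³/s.
After input A: C = (3.3·0.0011 + 0.425·1.4) / 3.725 = 0.1607 mg/L.
Over the 12 km reach to input B (t = 1e+04 s = 0.1157 d), decay gives C = 0.1607·exp(−0.57·0.1157) = 0.1504 mg/L.
After input B: C = (3.725·0.1504 + 1.3·7.05) / 5.025 = 1.935 mg/L.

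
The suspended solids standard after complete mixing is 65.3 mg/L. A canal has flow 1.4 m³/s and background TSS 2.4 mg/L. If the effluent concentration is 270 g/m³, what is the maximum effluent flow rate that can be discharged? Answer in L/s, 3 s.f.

Mass balance at complete mixing: C_std·(Q_w + Q_r) = Q_w·C_e + Q_r·C_b.
Rearranging, Q_w = Q_r·(C_std − C_b)/(C_e − C_std) = 1.4·(65.3 − 2.4) / (270 − 65.3) = 0.4302 m³/s.
= 430.2 L/s.

430 L/s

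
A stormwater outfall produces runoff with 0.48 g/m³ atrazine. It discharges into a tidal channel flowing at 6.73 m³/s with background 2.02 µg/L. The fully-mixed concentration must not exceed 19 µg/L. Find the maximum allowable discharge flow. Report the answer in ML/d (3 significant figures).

2.02 µg/L = 0.00202 mg/L.
19 µg/L = 0.019 mg/L.
Mass balance at complete mixing: C_std·(Q_w + Q_r) = Q_w·C_e + Q_r·C_b.
Rearranging, Q_w = Q_r·(C_std − C_b)/(C_e − C_std) = 6.73·(0.019 − 0.00202) / (0.48 − 0.019) = 0.2479 m³/s.
= 21.42 ML/d.

21.4 ML/d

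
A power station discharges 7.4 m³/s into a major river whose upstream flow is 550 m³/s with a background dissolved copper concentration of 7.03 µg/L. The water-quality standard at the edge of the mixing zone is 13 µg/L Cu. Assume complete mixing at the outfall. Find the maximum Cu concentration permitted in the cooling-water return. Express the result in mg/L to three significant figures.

0.457 mg/L

7.03 µg/L = 0.00703 mg/L.
13 µg/L = 0.013 mg/L.
Mass balance: 0.013·557.4 = 7.4·Cₑ + 550·0.00703.
Cₑ = (7.246 − 3.867) / 7.4 = 0.4567 mg/L.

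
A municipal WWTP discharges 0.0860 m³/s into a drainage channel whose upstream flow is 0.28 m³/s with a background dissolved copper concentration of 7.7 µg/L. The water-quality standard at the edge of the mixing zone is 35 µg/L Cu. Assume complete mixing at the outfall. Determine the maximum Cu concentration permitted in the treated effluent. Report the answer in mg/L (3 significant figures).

7.7 µg/L = 0.0077 mg/L.
35 µg/L = 0.035 mg/L.
Mass balance: 0.035·0.366 = 0.086·Cₑ + 0.28·0.0077.
Cₑ = (0.01281 − 0.002156) / 0.086 = 0.1239 mg/L.

0.124 mg/L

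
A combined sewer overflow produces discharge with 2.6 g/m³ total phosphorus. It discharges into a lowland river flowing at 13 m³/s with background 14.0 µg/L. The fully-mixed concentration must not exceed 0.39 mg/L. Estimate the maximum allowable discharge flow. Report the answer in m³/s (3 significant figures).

14.0 µg/L = 0.014 mg/L.
Mass balance at complete mixing: C_std·(Q_w + Q_r) = Q_w·C_e + Q_r·C_b.
Rearranging, Q_w = Q_r·(C_std − C_b)/(C_e − C_std) = 13·(0.39 − 0.014) / (2.6 − 0.39) = 2.212 m³/s.

2.21 m³/s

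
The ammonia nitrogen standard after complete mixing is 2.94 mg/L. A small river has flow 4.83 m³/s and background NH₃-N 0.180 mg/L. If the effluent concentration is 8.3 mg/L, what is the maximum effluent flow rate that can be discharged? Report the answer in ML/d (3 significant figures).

Mass balance at complete mixing: C_std·(Q_w + Q_r) = Q_w·C_e + Q_r·C_b.
Rearranging, Q_w = Q_r·(C_std − C_b)/(C_e − C_std) = 4.83·(2.94 − 0.18) / (8.3 − 2.94) = 2.487 m³/s.
= 214.9 ML/d.

215 ML/d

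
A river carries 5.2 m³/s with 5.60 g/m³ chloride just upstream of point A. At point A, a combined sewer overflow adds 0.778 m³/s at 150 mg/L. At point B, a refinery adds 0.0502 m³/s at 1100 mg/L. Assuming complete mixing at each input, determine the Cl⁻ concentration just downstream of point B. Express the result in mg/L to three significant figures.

After input A: C = (5.2·5.6 + 0.778·150) / 5.978 = 24.39 mg/L.
After input B: C = (5.978·24.39 + 0.0502·1100) / 6.028 = 33.35 mg/L.

33.3 mg/L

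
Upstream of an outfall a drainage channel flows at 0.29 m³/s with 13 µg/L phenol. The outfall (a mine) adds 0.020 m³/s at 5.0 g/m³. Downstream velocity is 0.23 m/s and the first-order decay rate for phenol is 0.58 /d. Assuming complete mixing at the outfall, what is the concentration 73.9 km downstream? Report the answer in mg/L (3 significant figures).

13 µg/L = 0.013 mg/L.
After complete mixing, C₀ = (0.02·5 + 0.29·0.013) / 0.31 = 0.3347 mg/L.
Travel time t = 7.39e+04 m / 0.23 m/s = 3.213e+05 s = 3.719 d.
C = 0.3347·exp(−0.58·3.719) = 0.3347·0.1157 = 0.03872 mg/L.

0.0387 mg/L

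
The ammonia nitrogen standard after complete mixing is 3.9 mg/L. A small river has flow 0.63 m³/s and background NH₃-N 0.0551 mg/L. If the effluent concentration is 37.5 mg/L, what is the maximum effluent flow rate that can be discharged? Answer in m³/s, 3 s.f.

0.0721 m³/s

Mass balance at complete mixing: C_std·(Q_w + Q_r) = Q_w·C_e + Q_r·C_b.
Rearranging, Q_w = Q_r·(C_std − C_b)/(C_e − C_std) = 0.63·(3.9 − 0.0551) / (37.5 − 3.9) = 0.07209 m³/s.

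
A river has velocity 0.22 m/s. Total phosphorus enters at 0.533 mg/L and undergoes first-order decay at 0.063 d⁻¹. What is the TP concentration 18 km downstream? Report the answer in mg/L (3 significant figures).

0.502 mg/L

Travel time t = 18 km / 0.22 m/s = 1.8e+04/0.22 = 8.182e+04 s = 0.947 d.
First-order decay: C = 0.533·exp(−0.063·0.947) = 0.533·0.9421 = 0.5021 mg/L.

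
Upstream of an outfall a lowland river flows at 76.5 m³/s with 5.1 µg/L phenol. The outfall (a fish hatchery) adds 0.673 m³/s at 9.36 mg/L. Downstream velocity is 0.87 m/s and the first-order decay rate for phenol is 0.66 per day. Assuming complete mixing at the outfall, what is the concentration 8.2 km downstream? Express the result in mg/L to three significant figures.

0.0807 mg/L

5.1 µg/L = 0.0051 mg/L.
After complete mixing, C₀ = (0.673·9.36 + 76.5·0.0051) / 77.17 = 0.08668 mg/L.
Travel time t = 8200 m / 0.87 m/s = 9425 s = 0.1091 d.
C = 0.08668·exp(−0.66·0.1091) = 0.08668·0.9305 = 0.08066 mg/L.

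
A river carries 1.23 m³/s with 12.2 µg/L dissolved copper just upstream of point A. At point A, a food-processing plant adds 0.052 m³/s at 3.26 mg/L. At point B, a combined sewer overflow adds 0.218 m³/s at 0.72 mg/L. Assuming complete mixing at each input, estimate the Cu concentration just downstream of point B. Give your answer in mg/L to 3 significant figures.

12.2 µg/L = 0.0122 mg/L.
After input A: C = (1.23·0.0122 + 0.052·3.26) / 1.282 = 0.1439 mg/L.
After input B: C = (1.282·0.1439 + 0.218·0.72) / 1.5 = 0.2277 mg/L.

0.228 mg/L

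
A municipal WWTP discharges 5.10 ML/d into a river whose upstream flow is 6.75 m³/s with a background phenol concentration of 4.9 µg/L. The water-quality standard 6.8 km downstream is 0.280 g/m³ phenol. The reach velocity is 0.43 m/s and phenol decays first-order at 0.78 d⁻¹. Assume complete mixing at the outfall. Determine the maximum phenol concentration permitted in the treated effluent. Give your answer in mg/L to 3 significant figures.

36.7 mg/L

5.10 ML/d = 0.05903 m³/s.
4.9 µg/L = 0.0049 mg/L.
Travel time to the compliance point: t = 6800/0.43 = 1.581e+04 s = 0.183 d; decay factor exp(−0.78·0.183) = 0.867.
So the concentration just after mixing may be at most 0.28/0.867 = 0.323 mg/L.
Mass balance: 0.323·6.809 = 0.05903·Cₑ + 6.75·0.0049.
Cₑ = (2.199 − 0.03308) / 0.05903 = 36.7 mg/L.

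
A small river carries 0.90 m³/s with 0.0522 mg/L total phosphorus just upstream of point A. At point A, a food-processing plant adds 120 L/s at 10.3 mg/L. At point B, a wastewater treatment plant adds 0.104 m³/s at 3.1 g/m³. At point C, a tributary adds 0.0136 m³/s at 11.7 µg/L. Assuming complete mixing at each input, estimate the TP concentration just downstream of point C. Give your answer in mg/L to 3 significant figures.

120 L/s = 0.12 m³/s.
After input A: C = (0.9·0.0522 + 0.12·10.3) / 1.02 = 1.258 mg/L.
After input B: C = (1.02·1.258 + 0.104·3.1) / 1.124 = 1.428 mg/L.
11.7 µg/L = 0.0117 mg/L.
After input C: C = (1.124·1.428 + 0.0136·0.0117) / 1.138 = 1.411 mg/L.

1.41 mg/L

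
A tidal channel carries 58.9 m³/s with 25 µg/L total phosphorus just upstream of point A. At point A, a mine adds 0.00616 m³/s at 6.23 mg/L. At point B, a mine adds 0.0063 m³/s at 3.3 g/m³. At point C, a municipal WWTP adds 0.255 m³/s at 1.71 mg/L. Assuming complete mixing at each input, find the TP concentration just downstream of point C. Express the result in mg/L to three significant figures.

0.0333 mg/L

25 µg/L = 0.025 mg/L.
After input A: C = (58.9·0.025 + 0.00616·6.23) / 58.91 = 0.02565 mg/L.
After input B: C = (58.91·0.02565 + 0.0063·3.3) / 58.91 = 0.026 mg/L.
After input C: C = (58.91·0.026 + 0.255·1.71) / 59.17 = 0.03326 mg/L.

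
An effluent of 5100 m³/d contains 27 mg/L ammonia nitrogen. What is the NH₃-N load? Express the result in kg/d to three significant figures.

5100 m³/d = 0.05903 m³/s.
Mass flux = Q·C = 0.05903 m³/s × 27 g/m³ = 1.594 g/s.
= 1.594 g/s × 86.4 = 137.7 kg/d.

138 kg/d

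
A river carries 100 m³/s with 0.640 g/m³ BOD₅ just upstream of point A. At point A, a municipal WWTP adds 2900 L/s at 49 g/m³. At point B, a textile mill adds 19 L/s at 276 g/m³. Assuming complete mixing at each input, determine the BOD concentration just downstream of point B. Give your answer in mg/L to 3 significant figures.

2.05 mg/L

2900 L/s = 2.9 m³/s.
After input A: C = (100·0.64 + 2.9·49) / 102.9 = 2.003 mg/L.
19 L/s = 0.019 m³/s.
After input B: C = (102.9·2.003 + 0.019·276) / 102.9 = 2.053 mg/L.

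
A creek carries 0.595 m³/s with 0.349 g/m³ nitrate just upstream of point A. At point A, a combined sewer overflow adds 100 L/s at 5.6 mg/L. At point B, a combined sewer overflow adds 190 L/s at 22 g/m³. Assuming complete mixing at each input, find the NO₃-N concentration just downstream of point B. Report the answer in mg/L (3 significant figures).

5.59 mg/L

100 L/s = 0.1 m³/s.
After input A: C = (0.595·0.349 + 0.1·5.6) / 0.695 = 1.105 mg/L.
190 L/s = 0.19 m³/s.
After input B: C = (0.695·1.105 + 0.19·22) / 0.885 = 5.591 mg/L.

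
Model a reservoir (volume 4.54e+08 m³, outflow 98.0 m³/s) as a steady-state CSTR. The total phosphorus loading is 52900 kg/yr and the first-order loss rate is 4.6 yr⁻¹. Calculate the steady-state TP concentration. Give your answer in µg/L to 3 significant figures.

Outflow Q = 98.0 m³/s × 3.156e+07 s/yr = 3.093e+09 m³/yr.
Steady-state CSTR mass balance: W = Q·C + k·V·C, so C = W/(Q + kV).
Q + kV = 3.093e+09 + 4.6·4.54e+08 = 5.181e+09 m³/yr.
C = 52900/5.181e+09 = 1.021e-05 kg/m³ = 0.01021 mg/L = 10.21 µg/L.

10.2 µg/L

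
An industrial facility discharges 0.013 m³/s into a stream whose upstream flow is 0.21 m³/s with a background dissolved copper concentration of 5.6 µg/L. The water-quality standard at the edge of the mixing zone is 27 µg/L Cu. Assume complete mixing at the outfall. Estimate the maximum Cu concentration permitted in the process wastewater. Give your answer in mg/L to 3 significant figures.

0.373 mg/L

5.6 µg/L = 0.0056 mg/L.
27 µg/L = 0.027 mg/L.
Mass balance: 0.027·0.223 = 0.013·Cₑ + 0.21·0.0056.
Cₑ = (0.006021 − 0.001176) / 0.013 = 0.3727 mg/L.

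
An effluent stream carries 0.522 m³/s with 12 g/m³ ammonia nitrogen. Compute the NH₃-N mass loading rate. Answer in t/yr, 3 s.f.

Mass flux = Q·C = 0.522 m³/s × 12 g/m³ = 6.264 g/s.
= 6.264 g/s × 31.56 = 197.7 t/yr.

198 t/yr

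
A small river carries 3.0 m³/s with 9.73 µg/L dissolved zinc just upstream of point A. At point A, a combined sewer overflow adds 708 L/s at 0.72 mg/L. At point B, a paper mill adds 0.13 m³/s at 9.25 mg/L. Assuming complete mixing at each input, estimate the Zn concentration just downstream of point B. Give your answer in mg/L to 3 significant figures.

9.73 µg/L = 0.00973 mg/L.
708 L/s = 0.708 m³/s.
After input A: C = (3·0.00973 + 0.708·0.72) / 3.708 = 0.1453 mg/L.
After input B: C = (3.708·0.1453 + 0.13·9.25) / 3.838 = 0.4537 mg/L.

0.454 mg/L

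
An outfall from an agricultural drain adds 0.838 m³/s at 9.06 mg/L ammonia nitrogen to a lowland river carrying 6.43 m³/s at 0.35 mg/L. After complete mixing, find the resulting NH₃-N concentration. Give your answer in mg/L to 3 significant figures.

Conservation of mass across the mixing zone: C = (0.838·9.06 + 6.43·0.35) / (0.838 + 6.43) = 9.843/7.268 = 1.354 mg/L.

1.35 mg/L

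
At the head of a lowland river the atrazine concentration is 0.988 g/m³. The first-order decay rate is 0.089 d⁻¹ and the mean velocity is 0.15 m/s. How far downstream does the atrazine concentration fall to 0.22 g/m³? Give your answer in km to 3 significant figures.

219 km

From C = C₀·e^(−kt), t = ln(C₀/C)/k = ln(0.988/0.22)/0.089 = 1.502/0.089 = 16.88 d.
Distance = v·t = 0.15 m/s × 1.458e+06 s = 2.187e+05 m = 218.7 km.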